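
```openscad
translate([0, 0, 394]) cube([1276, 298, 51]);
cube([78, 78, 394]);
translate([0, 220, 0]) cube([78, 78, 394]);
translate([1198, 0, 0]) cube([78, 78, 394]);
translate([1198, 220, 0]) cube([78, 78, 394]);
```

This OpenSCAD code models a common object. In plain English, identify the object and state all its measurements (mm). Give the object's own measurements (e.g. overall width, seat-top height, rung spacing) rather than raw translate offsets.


A bench: a 1276×298 mm seat slab, 51 mm thick, top at z = 445 mm, on four 78×78 mm square legs flush with the seat corners and standing on z = 0.


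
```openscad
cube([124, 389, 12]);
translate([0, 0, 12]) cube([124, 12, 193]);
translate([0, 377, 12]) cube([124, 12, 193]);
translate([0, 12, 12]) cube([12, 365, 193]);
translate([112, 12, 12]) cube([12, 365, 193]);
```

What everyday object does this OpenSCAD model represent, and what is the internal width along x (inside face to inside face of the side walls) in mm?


An open box. The internal width is 100 mm.

A 124×389 base slab with four walls standing on it — an open box. The base is 124 mm wide and the walls are 12 mm thick, so the internal width is 124 − 2 × 12 = 100 mm.


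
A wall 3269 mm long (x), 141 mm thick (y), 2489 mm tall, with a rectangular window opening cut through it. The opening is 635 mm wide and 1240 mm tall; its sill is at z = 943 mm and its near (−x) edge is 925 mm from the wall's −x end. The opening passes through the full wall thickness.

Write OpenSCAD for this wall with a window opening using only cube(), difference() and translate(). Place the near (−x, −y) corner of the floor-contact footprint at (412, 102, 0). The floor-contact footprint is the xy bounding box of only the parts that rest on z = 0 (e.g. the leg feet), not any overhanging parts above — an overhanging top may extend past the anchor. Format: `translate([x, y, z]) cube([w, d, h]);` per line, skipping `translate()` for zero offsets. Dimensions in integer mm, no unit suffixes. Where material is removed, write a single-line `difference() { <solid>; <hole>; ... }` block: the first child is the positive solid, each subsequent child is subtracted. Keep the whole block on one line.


difference() { translate([412, 102, 0]) cube([3269, 141, 2489]); translate([1337, 102, 943]) cube([635, 141, 1240]); }


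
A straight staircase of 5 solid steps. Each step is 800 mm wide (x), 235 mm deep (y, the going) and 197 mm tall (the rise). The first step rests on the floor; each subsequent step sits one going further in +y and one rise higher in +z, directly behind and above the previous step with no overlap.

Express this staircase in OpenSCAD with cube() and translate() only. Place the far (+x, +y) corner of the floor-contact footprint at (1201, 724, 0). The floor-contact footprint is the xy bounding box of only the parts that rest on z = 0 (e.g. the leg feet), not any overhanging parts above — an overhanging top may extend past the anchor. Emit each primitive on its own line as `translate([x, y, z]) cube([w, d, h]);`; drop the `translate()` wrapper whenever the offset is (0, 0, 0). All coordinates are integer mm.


translate([401, 489, 0]) cube([800, 235, 197]);
translate([401, 724, 197]) cube([800, 235, 197]);
translate([401, 959, 394]) cube([800, 235, 197]);
translate([401, 1194, 591]) cube([800, 235, 197]);
translate([401, 1429, 788]) cube([800, 235, 197]);


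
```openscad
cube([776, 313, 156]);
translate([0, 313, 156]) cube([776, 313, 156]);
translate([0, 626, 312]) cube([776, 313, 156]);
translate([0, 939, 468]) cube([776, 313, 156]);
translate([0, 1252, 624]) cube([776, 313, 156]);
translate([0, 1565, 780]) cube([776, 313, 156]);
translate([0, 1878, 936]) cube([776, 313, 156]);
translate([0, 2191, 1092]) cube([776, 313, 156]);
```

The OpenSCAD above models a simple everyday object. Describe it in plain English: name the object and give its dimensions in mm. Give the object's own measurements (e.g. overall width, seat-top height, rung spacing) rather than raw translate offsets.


A straight staircase of 8 solid steps. Each step is 776 mm wide (x), 313 mm deep (y, the going) and 156 mm tall (the rise). The first step rests on the floor; each subsequent step sits one going further in +y and one rise higher in +z, directly behind and above the previous step with no overlap.


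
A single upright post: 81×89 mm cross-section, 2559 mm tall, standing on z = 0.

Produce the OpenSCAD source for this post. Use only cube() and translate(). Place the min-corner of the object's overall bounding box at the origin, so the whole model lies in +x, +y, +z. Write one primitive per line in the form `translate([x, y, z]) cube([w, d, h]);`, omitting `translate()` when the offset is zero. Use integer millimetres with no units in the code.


cube([81, 89, 2559]);


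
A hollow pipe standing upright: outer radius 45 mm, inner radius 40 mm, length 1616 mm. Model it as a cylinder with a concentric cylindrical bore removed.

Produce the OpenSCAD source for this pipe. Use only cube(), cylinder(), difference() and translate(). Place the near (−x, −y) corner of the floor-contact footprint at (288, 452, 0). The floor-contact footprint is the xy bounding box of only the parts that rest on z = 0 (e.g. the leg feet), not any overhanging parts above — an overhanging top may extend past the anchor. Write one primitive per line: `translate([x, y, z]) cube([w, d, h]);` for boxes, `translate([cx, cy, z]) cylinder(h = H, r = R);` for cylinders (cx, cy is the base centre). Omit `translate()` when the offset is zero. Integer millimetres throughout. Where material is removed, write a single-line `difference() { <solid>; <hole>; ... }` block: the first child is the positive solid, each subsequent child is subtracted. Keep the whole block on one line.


difference() { translate([333, 497, 0]) cylinder(h = 1616, r = 45); translate([333, 497, 0]) cylinder(h = 1616, r = 40); }


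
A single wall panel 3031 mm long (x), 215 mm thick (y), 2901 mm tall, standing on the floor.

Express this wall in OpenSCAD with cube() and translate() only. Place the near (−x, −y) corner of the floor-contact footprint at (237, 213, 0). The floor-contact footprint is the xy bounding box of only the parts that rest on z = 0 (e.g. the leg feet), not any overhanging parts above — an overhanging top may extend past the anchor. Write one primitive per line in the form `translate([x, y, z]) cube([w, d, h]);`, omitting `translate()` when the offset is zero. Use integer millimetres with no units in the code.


translate([237, 213, 0]) cube([3031, 215, 2901]);


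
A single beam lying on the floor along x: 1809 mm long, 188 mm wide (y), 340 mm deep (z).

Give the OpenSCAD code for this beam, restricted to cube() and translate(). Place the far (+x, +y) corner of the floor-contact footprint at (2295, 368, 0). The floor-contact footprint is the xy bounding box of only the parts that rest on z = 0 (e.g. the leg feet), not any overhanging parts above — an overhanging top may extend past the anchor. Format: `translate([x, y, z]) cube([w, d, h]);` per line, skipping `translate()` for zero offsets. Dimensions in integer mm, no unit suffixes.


translate([486, 180, 0]) cube([1809, 188, 340]);


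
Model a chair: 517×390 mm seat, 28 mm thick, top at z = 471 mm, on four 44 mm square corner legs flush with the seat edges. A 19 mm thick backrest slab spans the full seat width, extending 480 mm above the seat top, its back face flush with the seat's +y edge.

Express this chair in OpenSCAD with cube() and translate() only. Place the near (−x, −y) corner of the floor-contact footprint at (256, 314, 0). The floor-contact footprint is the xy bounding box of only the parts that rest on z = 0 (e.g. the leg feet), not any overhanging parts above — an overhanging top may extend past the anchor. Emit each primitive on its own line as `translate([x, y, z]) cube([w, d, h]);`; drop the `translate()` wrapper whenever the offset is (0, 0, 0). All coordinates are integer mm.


// leg_h = 471 - 28 = 443
translate([256, 314, 443]) cube([517, 390, 28]);
translate([256, 314, 0]) cube([44, 44, 443]);
translate([729, 314, 0]) cube([44, 44, 443]);
translate([256, 660, 0]) cube([44, 44, 443]);
translate([729, 660, 0]) cube([44, 44, 443]);
translate([256, 685, 471]) cube([517, 19, 480]);


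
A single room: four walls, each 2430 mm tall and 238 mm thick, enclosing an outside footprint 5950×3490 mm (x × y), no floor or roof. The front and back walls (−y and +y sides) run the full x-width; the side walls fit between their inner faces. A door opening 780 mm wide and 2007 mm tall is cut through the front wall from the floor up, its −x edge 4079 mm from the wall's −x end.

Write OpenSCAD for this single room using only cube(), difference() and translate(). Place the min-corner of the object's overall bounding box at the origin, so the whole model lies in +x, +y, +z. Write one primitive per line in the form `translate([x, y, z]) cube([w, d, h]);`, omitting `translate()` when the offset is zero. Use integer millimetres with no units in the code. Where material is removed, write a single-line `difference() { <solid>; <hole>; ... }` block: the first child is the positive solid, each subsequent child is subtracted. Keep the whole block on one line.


difference() { cube([5950, 238, 2430]); translate([4079, 0, 0]) cube([780, 238, 2007]); }
translate([0, 3252, 0]) cube([5950, 238, 2430]);
translate([0, 238, 0]) cube([238, 3014, 2430]);
translate([5712, 238, 0]) cube([238, 3014, 2430]);


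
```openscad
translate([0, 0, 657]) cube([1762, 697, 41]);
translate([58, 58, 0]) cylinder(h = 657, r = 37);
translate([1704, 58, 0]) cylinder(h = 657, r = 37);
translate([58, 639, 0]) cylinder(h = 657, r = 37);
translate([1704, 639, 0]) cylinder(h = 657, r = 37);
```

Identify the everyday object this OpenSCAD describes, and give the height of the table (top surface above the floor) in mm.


A table. The table height is 698 mm.

A 1762×697×41 slab sits at z = 657 on four Ø74 mm round legs — a table. The top surface is at 657 + 41 = 698 mm.


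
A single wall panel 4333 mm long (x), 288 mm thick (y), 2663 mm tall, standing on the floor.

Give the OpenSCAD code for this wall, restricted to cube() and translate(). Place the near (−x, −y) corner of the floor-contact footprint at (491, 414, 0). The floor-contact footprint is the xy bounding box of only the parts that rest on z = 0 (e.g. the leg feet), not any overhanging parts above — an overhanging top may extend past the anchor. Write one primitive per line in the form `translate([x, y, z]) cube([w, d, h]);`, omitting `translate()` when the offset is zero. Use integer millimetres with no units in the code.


translate([491, 414, 0]) cube([4333, 288, 2663]);


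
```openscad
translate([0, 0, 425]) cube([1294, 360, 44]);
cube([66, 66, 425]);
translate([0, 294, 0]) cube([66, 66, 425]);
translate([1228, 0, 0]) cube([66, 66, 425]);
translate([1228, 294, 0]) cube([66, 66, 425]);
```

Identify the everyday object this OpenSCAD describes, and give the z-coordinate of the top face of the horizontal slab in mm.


A bench. The seat-top height is 469 mm.

A long slab on four corner posts — a bench. The slab sits at z = 425 with thickness 44, so the top is 425 + 44 = 469 mm.


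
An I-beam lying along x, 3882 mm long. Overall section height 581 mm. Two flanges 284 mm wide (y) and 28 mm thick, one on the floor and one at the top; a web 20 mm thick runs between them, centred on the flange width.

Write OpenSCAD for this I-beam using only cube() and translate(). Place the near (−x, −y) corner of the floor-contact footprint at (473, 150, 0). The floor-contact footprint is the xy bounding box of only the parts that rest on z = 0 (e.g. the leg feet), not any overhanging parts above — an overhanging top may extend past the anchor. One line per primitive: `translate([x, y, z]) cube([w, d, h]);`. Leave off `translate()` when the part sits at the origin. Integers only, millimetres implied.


translate([473, 150, 0]) cube([3882, 284, 28]);
translate([473, 282, 28]) cube([3882, 20, 525]);
translate([473, 150, 553]) cube([3882, 284, 28]);


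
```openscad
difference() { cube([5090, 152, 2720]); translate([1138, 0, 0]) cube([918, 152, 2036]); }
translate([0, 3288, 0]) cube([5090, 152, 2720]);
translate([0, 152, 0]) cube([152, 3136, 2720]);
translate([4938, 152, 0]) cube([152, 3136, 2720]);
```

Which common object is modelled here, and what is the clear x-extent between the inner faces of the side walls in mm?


A single room. The interior width is 4786 mm.

Four walls enclosing a rectangle with a door in the front wall — a room. Outside width 5090 minus two 152 mm walls gives 4786 mm.


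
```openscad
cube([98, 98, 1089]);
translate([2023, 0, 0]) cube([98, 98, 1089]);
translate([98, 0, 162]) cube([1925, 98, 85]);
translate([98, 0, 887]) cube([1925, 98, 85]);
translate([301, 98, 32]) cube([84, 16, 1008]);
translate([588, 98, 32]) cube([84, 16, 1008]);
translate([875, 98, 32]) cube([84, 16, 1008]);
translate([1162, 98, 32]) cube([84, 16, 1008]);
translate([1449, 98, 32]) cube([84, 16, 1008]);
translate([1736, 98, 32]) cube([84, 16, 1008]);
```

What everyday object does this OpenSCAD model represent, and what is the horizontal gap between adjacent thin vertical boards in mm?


A fence section. The picket gap is 203 mm.

Two posts, two rails, 6 pickets — a fence section. Span 1925 mm holds 6 pickets of 84 mm with 7 equal gaps: ⌊(1925 − 6·84) / 7⌋ = 203 mm.


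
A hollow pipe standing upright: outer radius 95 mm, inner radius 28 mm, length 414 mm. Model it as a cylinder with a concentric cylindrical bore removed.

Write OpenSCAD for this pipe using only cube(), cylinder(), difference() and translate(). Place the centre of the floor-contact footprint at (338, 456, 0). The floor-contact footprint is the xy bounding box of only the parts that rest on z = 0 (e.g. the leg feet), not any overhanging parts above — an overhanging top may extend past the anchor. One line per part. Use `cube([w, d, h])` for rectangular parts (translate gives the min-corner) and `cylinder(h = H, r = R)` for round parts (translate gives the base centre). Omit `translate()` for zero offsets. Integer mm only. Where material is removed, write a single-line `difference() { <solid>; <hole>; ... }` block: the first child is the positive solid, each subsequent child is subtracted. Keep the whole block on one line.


difference() { translate([338, 456, 0]) cylinder(h = 414, r = 95); translate([338, 456, 0]) cylinder(h = 414, r = 28); }


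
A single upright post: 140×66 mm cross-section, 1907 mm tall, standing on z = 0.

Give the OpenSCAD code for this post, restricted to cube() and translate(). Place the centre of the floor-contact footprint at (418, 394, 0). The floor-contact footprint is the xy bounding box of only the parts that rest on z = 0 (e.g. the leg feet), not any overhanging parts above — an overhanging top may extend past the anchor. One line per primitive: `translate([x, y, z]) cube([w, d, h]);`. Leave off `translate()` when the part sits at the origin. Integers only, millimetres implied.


translate([348, 361, 0]) cube([140, 66, 1907]);


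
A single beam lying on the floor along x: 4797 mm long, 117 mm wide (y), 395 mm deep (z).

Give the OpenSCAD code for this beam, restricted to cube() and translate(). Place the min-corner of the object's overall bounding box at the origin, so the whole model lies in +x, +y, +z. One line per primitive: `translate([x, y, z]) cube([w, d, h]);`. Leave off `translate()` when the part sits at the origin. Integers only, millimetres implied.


cube([4797, 117, 395]);


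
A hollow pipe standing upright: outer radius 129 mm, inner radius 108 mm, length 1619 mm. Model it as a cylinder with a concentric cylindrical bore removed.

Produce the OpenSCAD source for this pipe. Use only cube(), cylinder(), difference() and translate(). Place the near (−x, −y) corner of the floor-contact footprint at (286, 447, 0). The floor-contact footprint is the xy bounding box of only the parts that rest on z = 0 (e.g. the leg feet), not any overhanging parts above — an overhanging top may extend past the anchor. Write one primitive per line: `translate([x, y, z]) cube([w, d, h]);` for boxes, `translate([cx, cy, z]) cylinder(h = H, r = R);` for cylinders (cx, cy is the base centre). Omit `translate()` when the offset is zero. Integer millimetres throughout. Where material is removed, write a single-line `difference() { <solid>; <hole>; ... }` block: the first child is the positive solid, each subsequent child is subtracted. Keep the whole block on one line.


difference() { translate([415, 576, 0]) cylinder(h = 1619, r = 129); translate([415, 576, 0]) cylinder(h = 1619, r = 108); }


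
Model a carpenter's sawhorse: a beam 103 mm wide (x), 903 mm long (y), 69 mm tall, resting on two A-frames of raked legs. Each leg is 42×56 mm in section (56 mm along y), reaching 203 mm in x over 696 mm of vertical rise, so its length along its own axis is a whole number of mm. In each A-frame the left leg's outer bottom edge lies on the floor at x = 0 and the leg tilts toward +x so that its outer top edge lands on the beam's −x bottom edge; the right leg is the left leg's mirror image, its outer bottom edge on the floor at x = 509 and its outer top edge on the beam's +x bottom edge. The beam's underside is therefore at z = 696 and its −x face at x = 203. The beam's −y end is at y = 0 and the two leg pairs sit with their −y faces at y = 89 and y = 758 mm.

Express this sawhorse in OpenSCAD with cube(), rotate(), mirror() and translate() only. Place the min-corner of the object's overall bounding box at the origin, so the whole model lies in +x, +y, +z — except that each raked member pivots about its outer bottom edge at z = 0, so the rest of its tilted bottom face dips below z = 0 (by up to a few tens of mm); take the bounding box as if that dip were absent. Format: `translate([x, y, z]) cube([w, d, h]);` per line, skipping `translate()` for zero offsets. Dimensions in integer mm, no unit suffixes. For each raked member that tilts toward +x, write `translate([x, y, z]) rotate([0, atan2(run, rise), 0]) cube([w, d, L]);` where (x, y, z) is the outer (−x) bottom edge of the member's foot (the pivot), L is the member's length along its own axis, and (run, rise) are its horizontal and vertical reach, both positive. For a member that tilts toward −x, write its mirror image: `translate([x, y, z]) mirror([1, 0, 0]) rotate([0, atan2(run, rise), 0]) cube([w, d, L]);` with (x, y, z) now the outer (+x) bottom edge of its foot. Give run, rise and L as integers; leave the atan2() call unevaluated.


translate([203, 0, 696]) cube([103, 903, 69]);
translate([0, 89, 0]) rotate([0, atan2(203, 696), 0]) cube([42, 56, 725]);
translate([509, 89, 0]) mirror([1, 0, 0]) rotate([0, atan2(203, 696), 0]) cube([42, 56, 725]);
translate([0, 758, 0]) rotate([0, atan2(203, 696), 0]) cube([42, 56, 725]);
translate([509, 758, 0]) mirror([1, 0, 0]) rotate([0, atan2(203, 696), 0]) cube([42, 56, 725]);


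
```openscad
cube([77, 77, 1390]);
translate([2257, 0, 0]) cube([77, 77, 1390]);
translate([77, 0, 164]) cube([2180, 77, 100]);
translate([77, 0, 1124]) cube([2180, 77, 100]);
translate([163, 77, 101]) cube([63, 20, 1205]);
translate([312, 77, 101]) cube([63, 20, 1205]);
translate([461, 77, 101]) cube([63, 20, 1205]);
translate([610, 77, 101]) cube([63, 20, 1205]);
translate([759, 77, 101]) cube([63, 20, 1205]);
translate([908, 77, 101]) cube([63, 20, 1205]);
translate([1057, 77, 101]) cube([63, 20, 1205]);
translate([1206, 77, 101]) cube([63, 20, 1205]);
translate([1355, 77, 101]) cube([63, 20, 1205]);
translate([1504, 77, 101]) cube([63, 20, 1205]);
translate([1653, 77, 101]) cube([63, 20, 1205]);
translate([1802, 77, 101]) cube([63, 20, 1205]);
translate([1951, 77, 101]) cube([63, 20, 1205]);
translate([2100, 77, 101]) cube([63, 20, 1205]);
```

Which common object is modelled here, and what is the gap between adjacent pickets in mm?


A fence section. The picket gap is 86 mm.

Two posts, two rails, 14 pickets — a fence section. Span 2180 mm holds 14 pickets of 63 mm with 15 equal gaps: ⌊(2180 − 14·63) / 15⌋ = 86 mm.


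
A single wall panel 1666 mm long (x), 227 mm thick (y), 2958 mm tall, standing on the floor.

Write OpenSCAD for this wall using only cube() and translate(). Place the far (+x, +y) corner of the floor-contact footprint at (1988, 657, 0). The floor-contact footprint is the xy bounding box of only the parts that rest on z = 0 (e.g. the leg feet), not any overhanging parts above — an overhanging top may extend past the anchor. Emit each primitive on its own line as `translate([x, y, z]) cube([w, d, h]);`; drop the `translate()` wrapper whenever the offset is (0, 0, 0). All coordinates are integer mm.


translate([322, 430, 0]) cube([1666, 227, 2958]);


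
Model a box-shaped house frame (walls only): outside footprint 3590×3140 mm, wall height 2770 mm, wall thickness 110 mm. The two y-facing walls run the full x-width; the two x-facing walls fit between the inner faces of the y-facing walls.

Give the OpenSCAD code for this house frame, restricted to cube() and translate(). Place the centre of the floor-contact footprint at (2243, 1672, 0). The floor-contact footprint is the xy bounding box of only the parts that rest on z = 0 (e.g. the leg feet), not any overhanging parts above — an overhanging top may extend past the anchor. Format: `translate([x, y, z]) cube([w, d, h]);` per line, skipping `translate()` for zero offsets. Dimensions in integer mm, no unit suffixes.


translate([448, 102, 0]) cube([3590, 110, 2770]);
translate([448, 3132, 0]) cube([3590, 110, 2770]);
translate([448, 212, 0]) cube([110, 2920, 2770]);
translate([3928, 212, 0]) cube([110, 2920, 2770]);


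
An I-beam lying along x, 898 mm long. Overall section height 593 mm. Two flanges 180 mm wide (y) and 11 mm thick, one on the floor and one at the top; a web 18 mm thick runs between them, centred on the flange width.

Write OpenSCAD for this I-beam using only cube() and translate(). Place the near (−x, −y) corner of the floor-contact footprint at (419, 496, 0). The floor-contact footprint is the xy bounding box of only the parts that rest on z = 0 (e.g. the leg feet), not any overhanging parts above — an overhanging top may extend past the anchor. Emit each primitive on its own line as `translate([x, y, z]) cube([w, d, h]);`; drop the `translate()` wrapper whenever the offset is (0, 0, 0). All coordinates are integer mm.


translate([419, 496, 0]) cube([898, 180, 11]);
translate([419, 577, 11]) cube([898, 18, 571]);
translate([419, 496, 582]) cube([898, 180, 11]);


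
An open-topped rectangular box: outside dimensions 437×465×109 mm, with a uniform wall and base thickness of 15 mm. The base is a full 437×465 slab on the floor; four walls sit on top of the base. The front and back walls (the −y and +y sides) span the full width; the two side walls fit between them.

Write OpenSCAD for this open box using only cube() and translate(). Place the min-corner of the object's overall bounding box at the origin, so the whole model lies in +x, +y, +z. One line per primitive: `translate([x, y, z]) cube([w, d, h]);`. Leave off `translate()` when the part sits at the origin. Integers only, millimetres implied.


cube([437, 465, 15]);
translate([0, 0, 15]) cube([437, 15, 94]);
translate([0, 450, 15]) cube([437, 15, 94]);
translate([0, 15, 15]) cube([15, 435, 94]);
translate([422, 15, 15]) cube([15, 435, 94]);


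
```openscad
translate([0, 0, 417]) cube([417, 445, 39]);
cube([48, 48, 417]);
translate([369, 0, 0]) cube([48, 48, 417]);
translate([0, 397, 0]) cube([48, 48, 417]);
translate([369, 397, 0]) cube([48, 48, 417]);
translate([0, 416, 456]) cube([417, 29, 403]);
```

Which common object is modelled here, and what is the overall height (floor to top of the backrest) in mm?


A chair. The overall height is 859 mm.

A slab on four corner posts with a tall panel at the back — a chair. The seat slab sits at z = 417 with thickness 39, and the 403 mm backrest starts at the seat top, so the overall height is 417 + 39 + 403 = 859 mm.


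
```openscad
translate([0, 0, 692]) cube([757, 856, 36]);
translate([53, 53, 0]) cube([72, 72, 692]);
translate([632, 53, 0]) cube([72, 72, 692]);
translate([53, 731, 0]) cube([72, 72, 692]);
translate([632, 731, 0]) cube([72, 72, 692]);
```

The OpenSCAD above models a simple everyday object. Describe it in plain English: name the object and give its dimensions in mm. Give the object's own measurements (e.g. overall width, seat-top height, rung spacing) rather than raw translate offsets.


A rectangular dining table. The top is 757×856×36 mm with its upper surface at z = 728 mm. It stands on four 72×72 mm square legs, each inset 53 mm from the nearest pair of top edges, running from the floor to the underside of the top.


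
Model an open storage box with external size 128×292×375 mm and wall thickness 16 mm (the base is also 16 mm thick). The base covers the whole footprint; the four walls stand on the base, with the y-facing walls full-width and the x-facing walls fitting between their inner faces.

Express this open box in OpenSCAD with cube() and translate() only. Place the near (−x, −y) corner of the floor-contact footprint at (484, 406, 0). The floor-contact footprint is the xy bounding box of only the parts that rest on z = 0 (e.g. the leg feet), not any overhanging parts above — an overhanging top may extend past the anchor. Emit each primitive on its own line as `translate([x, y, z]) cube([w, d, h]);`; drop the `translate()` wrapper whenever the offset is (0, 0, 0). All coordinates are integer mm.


translate([484, 406, 0]) cube([128, 292, 16]);
translate([484, 406, 16]) cube([128, 16, 359]);
translate([484, 682, 16]) cube([128, 16, 359]);
translate([484, 422, 16]) cube([16, 260, 359]);
translate([596, 422, 16]) cube([16, 260, 359]);


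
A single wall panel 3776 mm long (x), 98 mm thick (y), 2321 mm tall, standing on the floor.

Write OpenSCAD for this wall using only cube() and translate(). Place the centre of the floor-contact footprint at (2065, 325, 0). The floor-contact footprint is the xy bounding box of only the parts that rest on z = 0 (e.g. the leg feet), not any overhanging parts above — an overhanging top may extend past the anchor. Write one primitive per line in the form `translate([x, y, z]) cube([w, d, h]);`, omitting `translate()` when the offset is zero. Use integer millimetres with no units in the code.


translate([177, 276, 0]) cube([3776, 98, 2321]);


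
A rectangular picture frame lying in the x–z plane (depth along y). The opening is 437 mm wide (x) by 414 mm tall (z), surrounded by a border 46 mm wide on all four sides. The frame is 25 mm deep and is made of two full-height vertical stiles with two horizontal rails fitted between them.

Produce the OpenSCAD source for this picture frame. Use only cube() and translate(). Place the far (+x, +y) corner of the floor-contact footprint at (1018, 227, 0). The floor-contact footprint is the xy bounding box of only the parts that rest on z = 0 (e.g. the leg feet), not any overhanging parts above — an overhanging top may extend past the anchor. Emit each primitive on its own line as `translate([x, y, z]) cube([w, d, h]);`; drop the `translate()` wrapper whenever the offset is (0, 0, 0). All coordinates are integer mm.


translate([489, 202, 0]) cube([46, 25, 506]);
translate([972, 202, 0]) cube([46, 25, 506]);
translate([535, 202, 0]) cube([437, 25, 46]);
translate([535, 202, 460]) cube([437, 25, 46]);


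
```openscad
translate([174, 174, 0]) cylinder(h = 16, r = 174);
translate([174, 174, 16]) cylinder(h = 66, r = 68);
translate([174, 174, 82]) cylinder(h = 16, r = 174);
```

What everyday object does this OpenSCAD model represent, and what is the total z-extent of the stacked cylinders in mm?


A spool. The overall height is 98 mm.

Three coaxial cylinders, large–small–large — a spool. Two 16 mm flanges and a 66 mm core give 16 + 66 + 16 = 98 mm.


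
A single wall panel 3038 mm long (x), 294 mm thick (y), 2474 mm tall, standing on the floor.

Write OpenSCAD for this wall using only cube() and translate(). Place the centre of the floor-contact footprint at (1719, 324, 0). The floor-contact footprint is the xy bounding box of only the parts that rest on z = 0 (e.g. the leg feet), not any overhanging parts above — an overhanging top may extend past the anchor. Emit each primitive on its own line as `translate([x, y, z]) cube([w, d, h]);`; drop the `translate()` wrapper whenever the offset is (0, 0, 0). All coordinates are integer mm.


translate([200, 177, 0]) cube([3038, 294, 2474]);


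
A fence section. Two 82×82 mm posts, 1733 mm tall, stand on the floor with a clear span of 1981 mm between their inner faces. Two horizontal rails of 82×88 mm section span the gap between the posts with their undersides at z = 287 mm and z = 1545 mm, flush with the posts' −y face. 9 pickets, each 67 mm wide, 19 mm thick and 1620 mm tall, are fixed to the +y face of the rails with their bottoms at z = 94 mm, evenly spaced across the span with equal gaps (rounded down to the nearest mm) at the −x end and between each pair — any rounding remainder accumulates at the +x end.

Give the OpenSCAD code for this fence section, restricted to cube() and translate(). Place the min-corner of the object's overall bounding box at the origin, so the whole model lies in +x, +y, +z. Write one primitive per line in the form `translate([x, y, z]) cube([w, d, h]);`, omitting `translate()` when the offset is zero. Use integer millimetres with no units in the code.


cube([82, 82, 1733]);
translate([2063, 0, 0]) cube([82, 82, 1733]);
translate([82, 0, 287]) cube([1981, 82, 88]);
translate([82, 0, 1545]) cube([1981, 82, 88]);
translate([219, 82, 94]) cube([67, 19, 1620]);
translate([423, 82, 94]) cube([67, 19, 1620]);
translate([627, 82, 94]) cube([67, 19, 1620]);
translate([831, 82, 94]) cube([67, 19, 1620]);
translate([1035, 82, 94]) cube([67, 19, 1620]);
translate([1239, 82, 94]) cube([67, 19, 1620]);
translate([1443, 82, 94]) cube([67, 19, 1620]);
translate([1647, 82, 94]) cube([67, 19, 1620]);
translate([1851, 82, 94]) cube([67, 19, 1620]);


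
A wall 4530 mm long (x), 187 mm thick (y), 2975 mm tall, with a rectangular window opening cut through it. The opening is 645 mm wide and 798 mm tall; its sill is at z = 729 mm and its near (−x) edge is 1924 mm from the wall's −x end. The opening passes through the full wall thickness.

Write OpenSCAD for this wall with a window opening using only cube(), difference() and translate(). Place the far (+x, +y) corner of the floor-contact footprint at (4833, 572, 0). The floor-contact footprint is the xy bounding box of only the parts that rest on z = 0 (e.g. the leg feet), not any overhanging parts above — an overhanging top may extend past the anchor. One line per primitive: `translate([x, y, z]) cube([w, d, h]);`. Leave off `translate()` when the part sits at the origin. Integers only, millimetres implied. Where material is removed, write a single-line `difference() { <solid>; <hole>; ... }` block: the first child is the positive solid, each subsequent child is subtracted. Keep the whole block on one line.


difference() { translate([303, 385, 0]) cube([4530, 187, 2975]); translate([2227, 385, 729]) cube([645, 187, 798]); }


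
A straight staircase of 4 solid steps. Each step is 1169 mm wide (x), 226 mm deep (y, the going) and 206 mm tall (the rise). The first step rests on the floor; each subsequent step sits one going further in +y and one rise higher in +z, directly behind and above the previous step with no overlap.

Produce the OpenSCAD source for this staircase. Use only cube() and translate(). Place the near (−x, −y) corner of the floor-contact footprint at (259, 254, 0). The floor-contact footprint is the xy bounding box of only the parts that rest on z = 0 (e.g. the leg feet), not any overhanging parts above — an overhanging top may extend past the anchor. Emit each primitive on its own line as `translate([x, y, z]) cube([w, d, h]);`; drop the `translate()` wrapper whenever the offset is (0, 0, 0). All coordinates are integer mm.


translate([259, 254, 0]) cube([1169, 226, 206]);
translate([259, 480, 206]) cube([1169, 226, 206]);
translate([259, 706, 412]) cube([1169, 226, 206]);
translate([259, 932, 618]) cube([1169, 226, 206]);


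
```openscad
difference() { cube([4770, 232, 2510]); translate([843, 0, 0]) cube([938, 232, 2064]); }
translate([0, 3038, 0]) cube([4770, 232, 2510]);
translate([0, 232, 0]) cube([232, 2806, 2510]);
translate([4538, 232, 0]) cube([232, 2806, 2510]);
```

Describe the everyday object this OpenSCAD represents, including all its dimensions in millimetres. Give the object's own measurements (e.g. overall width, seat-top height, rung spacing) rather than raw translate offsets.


A single room: four walls, each 2510 mm tall and 232 mm thick, enclosing an outside footprint 4770×3270 mm (x × y), no floor or roof. The front and back walls (−y and +y sides) run the full x-width; the side walls fit between their inner faces. A door opening 938 mm wide and 2064 mm tall is cut through the front wall from the floor up, its −x edge 843 mm from the wall's −x end.


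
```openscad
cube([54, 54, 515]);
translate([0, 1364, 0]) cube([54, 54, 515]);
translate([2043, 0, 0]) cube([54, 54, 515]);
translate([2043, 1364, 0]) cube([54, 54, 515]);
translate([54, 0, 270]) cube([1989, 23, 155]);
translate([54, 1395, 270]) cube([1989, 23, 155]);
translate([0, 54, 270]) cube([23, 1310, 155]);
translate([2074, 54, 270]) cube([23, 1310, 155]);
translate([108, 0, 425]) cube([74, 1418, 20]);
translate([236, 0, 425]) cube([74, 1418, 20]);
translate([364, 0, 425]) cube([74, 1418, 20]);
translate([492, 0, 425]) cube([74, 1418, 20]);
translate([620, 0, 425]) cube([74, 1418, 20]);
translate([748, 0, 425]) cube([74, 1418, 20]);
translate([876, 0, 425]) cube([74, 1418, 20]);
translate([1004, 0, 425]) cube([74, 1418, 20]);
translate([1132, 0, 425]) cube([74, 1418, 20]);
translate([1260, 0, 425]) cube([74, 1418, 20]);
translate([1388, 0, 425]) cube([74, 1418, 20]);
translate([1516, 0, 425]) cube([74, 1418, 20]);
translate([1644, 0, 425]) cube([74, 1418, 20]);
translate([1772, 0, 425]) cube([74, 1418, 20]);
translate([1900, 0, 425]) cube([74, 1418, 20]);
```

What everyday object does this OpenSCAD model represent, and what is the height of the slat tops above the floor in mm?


A bed frame. The slat-top height is 445 mm.

Four posts, four rails, and a row of slats — a bed frame. Slats sit on the rails at z = 270 + 155 = 425; with slat thickness 20, the top is 445 mm.


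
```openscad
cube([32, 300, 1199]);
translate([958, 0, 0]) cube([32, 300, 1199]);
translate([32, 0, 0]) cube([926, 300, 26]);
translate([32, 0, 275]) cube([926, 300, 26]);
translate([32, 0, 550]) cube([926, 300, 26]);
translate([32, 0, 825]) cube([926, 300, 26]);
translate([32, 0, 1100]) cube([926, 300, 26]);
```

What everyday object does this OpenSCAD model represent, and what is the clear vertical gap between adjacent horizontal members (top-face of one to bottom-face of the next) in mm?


A bookshelf. The clear shelf gap is 249 mm.

Two tall side panels with 5 horizontal boards between them — a bookshelf. The first two shelf undersides are at z = 0 and z = 275; with shelf thickness 26, the clear gap is 275 − 0 − 26 = 249 mm.


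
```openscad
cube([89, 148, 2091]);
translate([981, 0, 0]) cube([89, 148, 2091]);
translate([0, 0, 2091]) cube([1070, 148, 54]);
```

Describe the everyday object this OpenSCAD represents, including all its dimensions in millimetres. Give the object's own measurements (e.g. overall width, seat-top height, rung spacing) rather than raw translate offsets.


A door frame. The clear opening is 892 mm wide and 2091 mm high. Two 89 mm wide jambs, 148 mm deep, stand either side of the opening from the floor to the top of the opening. A 54 mm thick head sits across the top of both jambs, spanning the full outside width of the frame.


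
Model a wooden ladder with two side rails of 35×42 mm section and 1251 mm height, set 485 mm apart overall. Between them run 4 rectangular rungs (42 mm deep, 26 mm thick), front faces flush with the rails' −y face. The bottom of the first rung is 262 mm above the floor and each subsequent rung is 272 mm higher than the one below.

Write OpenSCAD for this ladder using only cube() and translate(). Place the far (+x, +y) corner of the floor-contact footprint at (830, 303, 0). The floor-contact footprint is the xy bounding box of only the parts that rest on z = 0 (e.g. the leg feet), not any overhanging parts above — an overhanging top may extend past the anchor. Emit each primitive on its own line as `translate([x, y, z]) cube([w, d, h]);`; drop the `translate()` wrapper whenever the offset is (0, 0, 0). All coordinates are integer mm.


translate([345, 261, 0]) cube([35, 42, 1251]);
translate([795, 261, 0]) cube([35, 42, 1251]);
translate([380, 261, 262]) cube([415, 42, 26]);
translate([380, 261, 534]) cube([415, 42, 26]);
translate([380, 261, 806]) cube([415, 42, 26]);
translate([380, 261, 1078]) cube([415, 42, 26]);


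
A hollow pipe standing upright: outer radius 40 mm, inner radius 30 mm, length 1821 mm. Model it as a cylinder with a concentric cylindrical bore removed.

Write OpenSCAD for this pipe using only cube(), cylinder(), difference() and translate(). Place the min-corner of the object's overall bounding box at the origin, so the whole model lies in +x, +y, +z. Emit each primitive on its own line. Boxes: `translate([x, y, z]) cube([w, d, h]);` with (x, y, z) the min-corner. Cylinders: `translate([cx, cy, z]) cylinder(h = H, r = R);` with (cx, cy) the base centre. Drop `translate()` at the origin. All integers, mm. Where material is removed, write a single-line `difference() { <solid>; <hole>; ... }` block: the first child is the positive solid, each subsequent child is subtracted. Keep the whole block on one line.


difference() { translate([40, 40, 0]) cylinder(h = 1821, r = 40); translate([40, 40, 0]) cylinder(h = 1821, r = 30); }


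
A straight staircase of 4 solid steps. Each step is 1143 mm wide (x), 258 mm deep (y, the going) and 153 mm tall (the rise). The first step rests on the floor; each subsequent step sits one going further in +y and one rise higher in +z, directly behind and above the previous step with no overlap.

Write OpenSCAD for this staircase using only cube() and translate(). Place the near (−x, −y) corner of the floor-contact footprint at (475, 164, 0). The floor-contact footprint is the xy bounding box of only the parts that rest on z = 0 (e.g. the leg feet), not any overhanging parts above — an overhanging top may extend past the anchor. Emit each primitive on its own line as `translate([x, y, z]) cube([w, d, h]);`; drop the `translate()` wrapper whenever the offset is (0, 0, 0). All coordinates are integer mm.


translate([475, 164, 0]) cube([1143, 258, 153]);
translate([475, 422, 153]) cube([1143, 258, 153]);
translate([475, 680, 306]) cube([1143, 258, 153]);
translate([475, 938, 459]) cube([1143, 258, 153]);


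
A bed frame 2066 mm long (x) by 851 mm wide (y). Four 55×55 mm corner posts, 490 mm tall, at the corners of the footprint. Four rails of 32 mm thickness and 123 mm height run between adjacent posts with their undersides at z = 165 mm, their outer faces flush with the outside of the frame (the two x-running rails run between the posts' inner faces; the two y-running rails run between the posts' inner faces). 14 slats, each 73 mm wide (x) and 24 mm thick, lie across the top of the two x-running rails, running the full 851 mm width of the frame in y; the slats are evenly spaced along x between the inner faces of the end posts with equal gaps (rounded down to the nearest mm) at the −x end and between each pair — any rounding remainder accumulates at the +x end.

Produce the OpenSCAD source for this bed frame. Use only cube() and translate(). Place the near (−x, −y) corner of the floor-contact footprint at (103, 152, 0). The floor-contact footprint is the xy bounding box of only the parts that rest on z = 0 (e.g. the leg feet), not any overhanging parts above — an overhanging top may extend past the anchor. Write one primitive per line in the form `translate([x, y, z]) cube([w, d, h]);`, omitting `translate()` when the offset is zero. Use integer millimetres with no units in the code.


// slat z = rail_z + rail_h = 165 + 123 = 288
// slat gap = ⌊(1956 − 14·73) / 15⌋ = 62
translate([103, 152, 0]) cube([55, 55, 490]);
translate([103, 948, 0]) cube([55, 55, 490]);
translate([2114, 152, 0]) cube([55, 55, 490]);
translate([2114, 948, 0]) cube([55, 55, 490]);
translate([158, 152, 165]) cube([1956, 32, 123]);
translate([158, 971, 165]) cube([1956, 32, 123]);
translate([103, 207, 165]) cube([32, 741, 123]);
translate([2137, 207, 165]) cube([32, 741, 123]);
translate([220, 152, 288]) cube([73, 851, 24]);
translate([355, 152, 288]) cube([73, 851, 24]);
translate([490, 152, 288]) cube([73, 851, 24]);
translate([625, 152, 288]) cube([73, 851, 24]);
translate([760, 152, 288]) cube([73, 851, 24]);
translate([895, 152, 288]) cube([73, 851, 24]);
translate([1030, 152, 288]) cube([73, 851, 24]);
translate([1165, 152, 288]) cube([73, 851, 24]);
translate([1300, 152, 288]) cube([73, 851, 24]);
translate([1435, 152, 288]) cube([73, 851, 24]);
translate([1570, 152, 288]) cube([73, 851, 24]);
translate([1705, 152, 288]) cube([73, 851, 24]);
translate([1840, 152, 288]) cube([73, 851, 24]);
translate([1975, 152, 288]) cube([73, 851, 24]);
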